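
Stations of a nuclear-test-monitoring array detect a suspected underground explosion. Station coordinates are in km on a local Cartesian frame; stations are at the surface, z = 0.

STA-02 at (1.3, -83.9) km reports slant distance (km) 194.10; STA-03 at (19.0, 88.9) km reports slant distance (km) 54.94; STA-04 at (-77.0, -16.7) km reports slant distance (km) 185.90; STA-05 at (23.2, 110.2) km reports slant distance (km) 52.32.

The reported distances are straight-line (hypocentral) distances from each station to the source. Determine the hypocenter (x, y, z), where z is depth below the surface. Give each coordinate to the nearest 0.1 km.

Each station gives a sphere (x−x_i)² + (y−y_i)² + z² = d_i² (stations at z=0).
Subtracting the STA-02 sphere from STA-03 and STA-04: z² cancels, leaving linear equations in x and y:
35.4 x + 345.6 y = 35879.72
-156.6 x + 134.4 y = 2282.99
Solving: x ≈ 68.501, y ≈ 96.802 km (keep extra digits for the depth step; rounded: 68.5, 96.8).
Then from the STA-02 sphere: z² = 194.10² − (x − 1.3)² − (y + 83.9)² with x = 68.501, y = 96.802, so z ≈ 22.486 ≈ 22.5 km.

(68.5, 96.8, 22.5)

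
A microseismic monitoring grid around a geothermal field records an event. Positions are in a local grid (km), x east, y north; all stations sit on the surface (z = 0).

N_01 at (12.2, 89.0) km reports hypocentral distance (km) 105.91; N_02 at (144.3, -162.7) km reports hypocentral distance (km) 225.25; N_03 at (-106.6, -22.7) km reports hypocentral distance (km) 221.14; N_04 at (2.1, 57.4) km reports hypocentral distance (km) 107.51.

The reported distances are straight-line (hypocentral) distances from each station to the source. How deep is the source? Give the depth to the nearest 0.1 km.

Each station gives a sphere (x−x_i)² + (y−y_i)² + z² = d_i² (stations at z=0).
Subtracting the N_01 sphere from N_02 and N_03: z² cancels, leaving linear equations in x and y:
264.2 x − 503.4 y = -296.69
-237.6 x − 223.4 y = -33876.96
Solving: x ≈ 95.098, y ≈ 50.500 km (keep extra digits for the depth step; rounded: 95.1, 50.5).
Then from the N_01 sphere: z² = 105.91² − (x − 12.2)² − (y − 89.0)² with x = 95.098, y = 50.500, so z ≈ 53.503 ≈ 53.5 km.
Check against N_04 (with the unrounded solution): distance 107.51 ≈ 107.51 km. ✓

z ≈ 53.5 km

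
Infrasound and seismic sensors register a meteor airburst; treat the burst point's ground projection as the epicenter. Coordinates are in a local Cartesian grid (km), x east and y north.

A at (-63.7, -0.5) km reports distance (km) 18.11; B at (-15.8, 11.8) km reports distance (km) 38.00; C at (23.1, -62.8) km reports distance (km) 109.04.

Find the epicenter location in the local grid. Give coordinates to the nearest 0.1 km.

Circle about each station: (x + 63.7)² + (y + 0.5)² = 18.11²; (x + 15.8)² + (y − 11.8)² = 38.00²; (x − 23.1)² + (y + 62.8)² = 109.04².
Subtracting pairs of circle equations eliminates x²+y² and gives linear equations (the radical axes):
95.8 x + 24.6 y = -4785.09
173.6 x − 124.6 y = -11142.24
Solving the 2×2 system: x ≈ -53.7, y ≈ 14.6 km.
Check against A (with the unrounded x, y): √((x + 63.7)²+(y + 0.5)²) = 18.12 ≈ 18.11 km. ✓

(-53.7, 14.6)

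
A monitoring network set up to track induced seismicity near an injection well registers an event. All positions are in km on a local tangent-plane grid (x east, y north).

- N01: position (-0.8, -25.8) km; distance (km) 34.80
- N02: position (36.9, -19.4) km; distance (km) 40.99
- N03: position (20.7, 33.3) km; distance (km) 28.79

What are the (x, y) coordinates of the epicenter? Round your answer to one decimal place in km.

x ≈ 6.6 km, y ≈ 8.2 km

Circle about each station: (x + 0.8)² + (y + 25.8)² = 34.80²; (x − 36.9)² + (y + 19.4)² = 40.99²; (x − 20.7)² + (y − 33.3)² = 28.79².
Subtracting the N01 equation from the N02 and N03 equations removes the quadratic terms:
75.4 x + 12.8 y = 602.55
43.0 x + 118.2 y = 1253.28
Solving the 2×2 system: x ≈ 6.6, y ≈ 8.2 km.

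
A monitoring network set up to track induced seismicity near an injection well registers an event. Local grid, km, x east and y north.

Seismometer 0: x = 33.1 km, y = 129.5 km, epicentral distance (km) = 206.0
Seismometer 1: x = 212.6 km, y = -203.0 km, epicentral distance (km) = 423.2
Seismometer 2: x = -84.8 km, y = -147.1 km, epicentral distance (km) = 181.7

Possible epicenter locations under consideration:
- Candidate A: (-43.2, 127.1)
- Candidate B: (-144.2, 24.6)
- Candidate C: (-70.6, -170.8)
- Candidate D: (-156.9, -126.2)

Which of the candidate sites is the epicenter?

Candidate B

For each candidate, compare |candidate − station| to the reported distance:
Candidate A: residuals Seismometer 0 129.7, Seismometer 1 5.6, Seismometer 2 95.6 → max 129.7 km
Candidate B: residuals Seismometer 0 0.0, Seismometer 1 0.0, Seismometer 2 0.0 → max 0.0 km
Candidate C: residuals Seismometer 0 111.7, Seismometer 1 138.2, Seismometer 2 154.1 → max 154.1 km
Candidate D: residuals Seismometer 0 112.6, Seismometer 1 45.8, Seismometer 2 106.6 → max 112.6 km
Only Candidate B has all residuals ≈ 0.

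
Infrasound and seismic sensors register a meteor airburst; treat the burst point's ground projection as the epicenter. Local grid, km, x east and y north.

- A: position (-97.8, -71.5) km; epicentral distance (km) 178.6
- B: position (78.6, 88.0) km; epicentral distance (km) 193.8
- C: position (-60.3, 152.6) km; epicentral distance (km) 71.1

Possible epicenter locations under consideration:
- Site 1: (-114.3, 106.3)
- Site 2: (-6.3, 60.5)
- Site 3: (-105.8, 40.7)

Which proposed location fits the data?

For each candidate, compare |candidate − station| to the reported distance:
Site 1: residuals A 0.0, B 0.0, C 0.0 → max 0.0 km
Site 2: residuals A 18.0, B 104.6, C 35.7 → max 104.6 km
Site 3: residuals A 66.1, B 3.4, C 49.7 → max 66.1 km
Only Site 1 has all residuals ≈ 0.

Site 1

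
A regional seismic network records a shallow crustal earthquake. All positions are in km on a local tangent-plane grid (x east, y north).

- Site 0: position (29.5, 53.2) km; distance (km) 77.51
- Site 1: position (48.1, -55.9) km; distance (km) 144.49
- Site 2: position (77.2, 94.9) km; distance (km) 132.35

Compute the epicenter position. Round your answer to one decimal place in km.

(-48.0, 52.0)

Circle about each station: (x − 29.5)² + (y − 53.2)² = 77.51²; (x − 48.1)² + (y + 55.9)² = 144.49²; (x − 77.2)² + (y − 94.9)² = 132.35².
Subtracting the Site 0 equation from the Site 1 and Site 2 equations removes the quadratic terms:
37.2 x − 218.2 y = -13131.63
95.4 x + 83.4 y = -243.36
Solving the 2×2 system: x ≈ -48.0, y ≈ 52.0 km.
Check against Site 0 (with the unrounded x, y): √((x − 29.5)²+(y − 53.2)²) = 77.52 ≈ 77.51 km. ✓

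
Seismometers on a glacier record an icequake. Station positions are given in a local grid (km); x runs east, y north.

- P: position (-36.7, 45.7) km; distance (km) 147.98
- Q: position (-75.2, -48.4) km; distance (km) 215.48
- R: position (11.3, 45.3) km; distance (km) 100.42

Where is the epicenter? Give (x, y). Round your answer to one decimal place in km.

(110.5, 60.9)

Circle about each station: (x + 36.7)² + (y − 45.7)² = 147.98²; (x + 75.2)² + (y + 48.4)² = 215.48²; (x − 11.3)² + (y − 45.3)² = 100.42².
Subtracting pairs of circle equations eliminates x²+y² and gives linear equations (the radical axes):
-77.0 x − 188.2 y = -19971.33
96.0 x − 0.8 y = 10558.30
Solving the 2×2 system: x ≈ 110.5, y ≈ 60.9 km.
Check against P (with the unrounded x, y): √((x + 36.7)²+(y − 45.7)²) = 147.97 ≈ 147.98 km. ✓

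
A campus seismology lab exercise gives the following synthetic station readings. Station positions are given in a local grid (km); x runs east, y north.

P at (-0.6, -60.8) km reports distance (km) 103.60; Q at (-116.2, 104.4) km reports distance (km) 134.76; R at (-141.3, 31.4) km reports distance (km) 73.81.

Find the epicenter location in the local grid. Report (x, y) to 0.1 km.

-99.3 km east, -29.3 km north

Circle about each station: (x + 0.6)² + (y + 60.8)² = 103.60²; (x + 116.2)² + (y − 104.4)² = 134.76²; (x + 141.3)² + (y − 31.4)² = 73.81².
Subtracting the P equation from the Q and R equations removes the quadratic terms:
-231.2 x + 330.4 y = 13277.50
-281.4 x + 184.4 y = 22539.69
Solving the 2×2 system: x ≈ -99.3, y ≈ -29.3 km.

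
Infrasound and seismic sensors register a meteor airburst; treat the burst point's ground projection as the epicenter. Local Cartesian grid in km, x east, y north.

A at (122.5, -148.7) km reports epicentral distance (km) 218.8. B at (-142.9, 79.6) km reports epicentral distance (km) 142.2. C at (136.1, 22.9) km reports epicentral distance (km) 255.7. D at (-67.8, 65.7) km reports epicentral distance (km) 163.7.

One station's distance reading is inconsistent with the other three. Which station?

B

Solve using three stations at a time. Using A, C, D (subtract circle equations pairwise → linear system) gives (x, y) ≈ (-90.0, -96.5).
Distances from that point to each station vs reported:
  A: calculated 218.8 vs reported 218.8 → residual 0.0 km
  B: calculated 183.9 vs reported 142.2 → residual 41.7 km
  C: calculated 255.7 vs reported 255.7 → residual 0.0 km
  D: calculated 163.8 vs reported 163.7 → residual 0.1 km
A, C, D are mutually consistent (residuals ≈ 0); B is off by 41.7 km.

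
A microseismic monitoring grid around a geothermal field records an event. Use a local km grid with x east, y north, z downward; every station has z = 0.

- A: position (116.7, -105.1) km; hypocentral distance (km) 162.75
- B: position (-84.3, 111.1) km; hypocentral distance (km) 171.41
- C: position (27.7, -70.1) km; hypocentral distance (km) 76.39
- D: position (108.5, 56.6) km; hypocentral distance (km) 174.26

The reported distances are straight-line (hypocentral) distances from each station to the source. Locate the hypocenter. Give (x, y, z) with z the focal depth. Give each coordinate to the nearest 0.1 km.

Each station gives a sphere (x−x_i)² + (y−y_i)² + z² = d_i² (stations at z=0).
Subtracting the A sphere from B and C: z² cancels, leaving linear equations in x and y:
-402.0 x + 432.4 y = -8109.03
-178.0 x + 70.0 y = 1668.53
Solving: x ≈ -26.401, y ≈ -43.299 km (keep extra digits for the depth step; rounded: -26.4, -43.3).
Then from the A sphere: z² = 162.75² − (x − 116.7)² − (y + 105.1)² with x = -26.401, y = -43.299, so z ≈ 46.801 ≈ 46.8 km.

x ≈ -26.4 km, y ≈ -43.3 km, depth ≈ 46.8 km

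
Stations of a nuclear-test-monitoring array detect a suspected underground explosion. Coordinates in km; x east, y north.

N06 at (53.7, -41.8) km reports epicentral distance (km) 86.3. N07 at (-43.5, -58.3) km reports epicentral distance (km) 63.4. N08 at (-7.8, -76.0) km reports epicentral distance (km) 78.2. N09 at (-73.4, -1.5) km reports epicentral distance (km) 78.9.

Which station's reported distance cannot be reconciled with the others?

Solve using three stations at a time. Using N06, N07, N08 (subtract circle equations pairwise → linear system) gives (x, y) ≈ (-21.2, 1.0).
Distances from that point to each station vs reported:
  N06: calculated 86.3 vs reported 86.3 → residual 0.0 km
  N07: calculated 63.4 vs reported 63.4 → residual 0.0 km
  N08: calculated 78.2 vs reported 78.2 → residual 0.0 km
  N09: calculated 52.3 vs reported 78.9 → residual 26.6 km
N06, N07, N08 are mutually consistent (residuals ≈ 0); N09 is off by 26.6 km.

N09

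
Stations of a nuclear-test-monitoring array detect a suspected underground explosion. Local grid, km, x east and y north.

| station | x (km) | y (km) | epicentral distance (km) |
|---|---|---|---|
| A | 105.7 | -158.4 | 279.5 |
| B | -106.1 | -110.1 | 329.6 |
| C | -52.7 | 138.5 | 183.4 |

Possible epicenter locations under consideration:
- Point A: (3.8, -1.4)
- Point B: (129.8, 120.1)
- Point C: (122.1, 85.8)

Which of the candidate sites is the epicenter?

Point B

For each candidate, compare |candidate − station| to the reported distance:
Point A: residuals A 92.3, B 175.0, C 32.5 → max 175.0 km
Point B: residuals A 0.0, B 0.0, C 0.0 → max 0.0 km
Point C: residuals A 34.7, B 28.8, C 0.8 → max 34.7 km
Only Point B has all residuals ≈ 0.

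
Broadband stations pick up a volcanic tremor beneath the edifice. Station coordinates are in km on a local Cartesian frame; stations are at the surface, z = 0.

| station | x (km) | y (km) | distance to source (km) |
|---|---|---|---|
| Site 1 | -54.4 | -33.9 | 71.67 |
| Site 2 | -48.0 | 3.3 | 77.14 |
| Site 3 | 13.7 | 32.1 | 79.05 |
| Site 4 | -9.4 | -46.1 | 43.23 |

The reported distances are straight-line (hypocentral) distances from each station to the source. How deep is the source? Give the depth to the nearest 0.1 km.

Each station gives a sphere (x−x_i)² + (y−y_i)² + z² = d_i² (stations at z=0).
Subtracting the Site 1 sphere from Site 2 and Site 3: z² cancels, leaving linear equations in x and y:
12.8 x + 74.4 y = -2607.67
136.2 x + 132.0 y = -4002.78
Solving: x ≈ 5.496, y ≈ -35.995 km (keep extra digits for the depth step; rounded: 5.5, -36.0).
Then from the Site 1 sphere: z² = 71.67² − (x + 54.4)² − (y + 33.9)² with x = 5.496, y = -35.995, so z ≈ 39.302 ≈ 39.3 km.

39.3 km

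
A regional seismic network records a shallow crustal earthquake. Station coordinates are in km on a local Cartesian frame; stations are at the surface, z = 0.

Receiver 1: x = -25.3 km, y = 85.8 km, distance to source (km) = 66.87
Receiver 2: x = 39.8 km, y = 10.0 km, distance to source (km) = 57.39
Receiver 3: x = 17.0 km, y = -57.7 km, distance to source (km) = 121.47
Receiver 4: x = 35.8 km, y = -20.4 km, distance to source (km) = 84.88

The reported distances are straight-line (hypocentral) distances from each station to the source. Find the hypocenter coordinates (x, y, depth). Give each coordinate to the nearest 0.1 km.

(30.5, 60.1, 26.4)

Each station gives a sphere (x−x_i)² + (y−y_i)² + z² = d_i² (stations at z=0).
Subtracting the Receiver 1 sphere from Receiver 2 and Receiver 3: z² cancels, leaving linear equations in x and y:
130.2 x − 151.6 y = -5139.71
84.6 x − 287.0 y = -14666.80
Solving: x ≈ 30.494, y ≈ 60.093 km (keep extra digits for the depth step; rounded: 30.5, 60.1).
Then from the Receiver 1 sphere: z² = 66.87² − (x + 25.3)² − (y − 85.8)² with x = 30.494, y = 60.093, so z ≈ 26.415 ≈ 26.4 km.
Check against Receiver 4 (with the unrounded solution): distance 84.88 ≈ 84.88 km. ✓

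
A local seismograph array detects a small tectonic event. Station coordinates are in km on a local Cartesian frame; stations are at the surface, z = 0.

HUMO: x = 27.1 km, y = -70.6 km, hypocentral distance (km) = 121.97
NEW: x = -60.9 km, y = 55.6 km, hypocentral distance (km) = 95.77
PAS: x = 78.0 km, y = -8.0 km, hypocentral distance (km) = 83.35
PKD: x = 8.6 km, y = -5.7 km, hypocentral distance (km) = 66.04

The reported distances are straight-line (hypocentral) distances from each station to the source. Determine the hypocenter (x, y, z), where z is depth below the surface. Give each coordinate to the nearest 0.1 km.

x ≈ 26.4 km, y ≈ 45.3 km, depth ≈ 38.0 km

Each station gives a sphere (x−x_i)² + (y−y_i)² + z² = d_i² (stations at z=0).
Subtracting the HUMO sphere from NEW and PAS: z² cancels, leaving linear equations in x and y:
-176.0 x + 252.4 y = 6786.19
101.8 x + 125.2 y = 8358.69
Solving: x ≈ 26.401, y ≈ 45.296 km (keep extra digits for the depth step; rounded: 26.4, 45.3).
Then from the HUMO sphere: z² = 121.97² − (x − 27.1)² − (y + 70.6)² with x = 26.401, y = 45.296, so z ≈ 38.004 ≈ 38.0 km.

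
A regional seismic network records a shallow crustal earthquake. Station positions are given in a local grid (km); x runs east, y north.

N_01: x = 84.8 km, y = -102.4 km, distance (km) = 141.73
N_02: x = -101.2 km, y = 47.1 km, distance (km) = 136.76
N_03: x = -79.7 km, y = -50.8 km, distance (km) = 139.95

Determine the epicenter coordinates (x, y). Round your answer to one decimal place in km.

Circle about each station: (x − 84.8)² + (y + 102.4)² = 141.73²; (x + 101.2)² + (y − 47.1)² = 136.76²; (x + 79.7)² + (y + 50.8)² = 139.95².
Subtracting the N_01 equation from the N_02 and N_03 equations removes the quadratic terms:
-372.0 x + 299.0 y = -3832.85
-329.0 x + 103.2 y = -8242.68
Solving the 2×2 system: x ≈ 34.5, y ≈ 30.1 km.

(34.5, 30.1)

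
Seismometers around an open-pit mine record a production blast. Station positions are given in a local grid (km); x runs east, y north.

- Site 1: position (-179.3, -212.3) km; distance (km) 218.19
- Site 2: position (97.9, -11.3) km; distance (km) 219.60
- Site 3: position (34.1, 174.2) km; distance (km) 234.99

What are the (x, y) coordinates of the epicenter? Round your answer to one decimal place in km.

(-121.5, -1.9)

Circle about each station: (x + 179.3)² + (y + 212.3)² = 218.19²; (x − 97.9)² + (y + 11.3)² = 219.60²; (x − 34.1)² + (y − 174.2)² = 234.99².
Subtracting the Site 1 equation from the Site 2 and Site 3 equations removes the quadratic terms:
554.4 x + 402.0 y = -68124.96
426.8 x + 773.0 y = -53324.75
Solving the 2×2 system: x ≈ -121.5, y ≈ -1.9 km.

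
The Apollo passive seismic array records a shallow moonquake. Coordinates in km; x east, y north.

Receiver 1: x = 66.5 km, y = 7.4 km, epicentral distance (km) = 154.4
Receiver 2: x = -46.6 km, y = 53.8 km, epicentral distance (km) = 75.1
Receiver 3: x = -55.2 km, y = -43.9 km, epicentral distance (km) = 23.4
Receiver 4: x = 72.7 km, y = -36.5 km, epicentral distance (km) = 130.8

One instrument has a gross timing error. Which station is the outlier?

Receiver 1

Solve using three stations at a time. Using Receiver 2, Receiver 3, Receiver 4 (subtract circle equations pairwise → linear system) gives (x, y) ≈ (-57.1, -20.6).
Distances from that point to each station vs reported:
  Receiver 1: calculated 126.8 vs reported 154.4 → residual 27.6 km
  Receiver 2: calculated 75.1 vs reported 75.1 → residual 0.0 km
  Receiver 3: calculated 23.4 vs reported 23.4 → residual 0.0 km
  Receiver 4: calculated 130.8 vs reported 130.8 → residual 0.0 km
Receiver 2, Receiver 3, Receiver 4 are mutually consistent (residuals ≈ 0); Receiver 1 is off by 27.6 km.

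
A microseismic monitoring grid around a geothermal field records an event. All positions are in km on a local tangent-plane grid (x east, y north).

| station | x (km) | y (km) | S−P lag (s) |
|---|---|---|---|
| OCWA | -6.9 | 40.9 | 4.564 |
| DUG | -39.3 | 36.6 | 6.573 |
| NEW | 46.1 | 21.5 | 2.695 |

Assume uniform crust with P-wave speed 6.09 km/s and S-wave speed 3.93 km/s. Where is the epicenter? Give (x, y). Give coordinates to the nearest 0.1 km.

(24.3, 1.1)

Distance from S−P lag: d = Δt · v_P v_S / (v_P − v_S) = Δt · (6.09·3.93)/(6.09−3.93) ≈ 11.0804·Δt.
So d_OCWA = 50.57, d_DUG = 72.83, d_NEW = 29.86 km.
Circle about each station: (x + 6.9)² + (y − 40.9)² = 50.57²; (x + 39.3)² + (y − 36.6)² = 72.83²; (x − 46.1)² + (y − 21.5)² = 29.86².
Subtracting the OCWA equation from the DUG and NEW equations removes the quadratic terms:
-64.8 x − 8.6 y = -1583.25
106.0 x − 38.8 y = 2532.75
Solving the 2×2 system: x ≈ 24.3, y ≈ 1.1 km.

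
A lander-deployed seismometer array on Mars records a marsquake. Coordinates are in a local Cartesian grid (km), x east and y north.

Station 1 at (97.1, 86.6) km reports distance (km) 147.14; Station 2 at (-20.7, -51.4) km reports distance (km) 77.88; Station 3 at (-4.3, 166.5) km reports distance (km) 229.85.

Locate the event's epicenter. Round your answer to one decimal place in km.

x ≈ 57.1 km, y ≈ -55.0 km

Circle about each station: (x − 97.1)² + (y − 86.6)² = 147.14²; (x + 20.7)² + (y + 51.4)² = 77.88²; (x + 4.3)² + (y − 166.5)² = 229.85².
Subtracting pairs of circle equations eliminates x²+y² and gives linear equations (the radical axes):
-235.6 x − 276.0 y = 1727.37
-202.8 x + 159.8 y = -20368.07
Solving the 2×2 system: x ≈ 57.1, y ≈ -55.0 km.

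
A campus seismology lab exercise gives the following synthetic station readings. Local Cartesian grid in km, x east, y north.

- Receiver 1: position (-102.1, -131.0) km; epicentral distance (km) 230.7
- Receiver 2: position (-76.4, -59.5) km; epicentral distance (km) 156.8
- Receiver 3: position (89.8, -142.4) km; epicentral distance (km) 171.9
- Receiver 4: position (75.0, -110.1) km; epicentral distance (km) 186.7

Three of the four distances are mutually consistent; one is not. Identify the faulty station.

Solve using three stations at a time. Using Receiver 1, Receiver 2, Receiver 4 (subtract circle equations pairwise → linear system) gives (x, y) ≈ (16.2, 67.1).
Distances from that point to each station vs reported:
  Receiver 1: calculated 230.7 vs reported 230.7 → residual 0.0 km
  Receiver 2: calculated 156.8 vs reported 156.8 → residual 0.0 km
  Receiver 3: calculated 222.1 vs reported 171.9 → residual 50.2 km
  Receiver 4: calculated 186.7 vs reported 186.7 → residual 0.0 km
Receiver 1, Receiver 2, Receiver 4 are mutually consistent (residuals ≈ 0); Receiver 3 is off by 50.2 km.

Receiver 3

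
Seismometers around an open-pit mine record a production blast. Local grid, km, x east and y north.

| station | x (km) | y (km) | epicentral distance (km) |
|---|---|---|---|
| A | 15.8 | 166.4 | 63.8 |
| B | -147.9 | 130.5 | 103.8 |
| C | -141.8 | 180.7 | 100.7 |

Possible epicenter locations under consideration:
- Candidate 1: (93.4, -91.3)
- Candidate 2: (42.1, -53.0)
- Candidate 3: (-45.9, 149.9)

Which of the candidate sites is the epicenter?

Candidate 3

For each candidate, compare |candidate − station| to the reported distance:
Candidate 1: residuals A 205.3, B 224.0, C 258.9 → max 258.9 km
Candidate 2: residuals A 157.2, B 160.3, C 196.7 → max 196.7 km
Candidate 3: residuals A 0.1, B 0.0, C 0.0 → max 0.1 km
Only Candidate 3 has all residuals ≈ 0.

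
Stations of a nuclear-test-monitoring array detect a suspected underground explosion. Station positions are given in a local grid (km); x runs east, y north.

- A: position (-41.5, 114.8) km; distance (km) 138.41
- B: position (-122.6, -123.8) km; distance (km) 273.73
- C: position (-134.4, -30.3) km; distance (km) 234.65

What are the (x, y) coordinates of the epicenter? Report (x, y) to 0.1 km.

(83.8, 56.0)

Circle about each station: (x + 41.5)² + (y − 114.8)² = 138.41²; (x + 122.6)² + (y + 123.8)² = 273.73²; (x + 134.4)² + (y + 30.3)² = 234.65².
Subtracting pairs of circle equations eliminates x²+y² and gives linear equations (the radical axes):
-162.2 x − 477.2 y = -40314.87
-185.8 x − 290.2 y = -31823.13
Solving the 2×2 system: x ≈ 83.8, y ≈ 56.0 km.
Check against A (with the unrounded x, y): √((x + 41.5)²+(y − 114.8)²) = 138.44 ≈ 138.41 km. ✓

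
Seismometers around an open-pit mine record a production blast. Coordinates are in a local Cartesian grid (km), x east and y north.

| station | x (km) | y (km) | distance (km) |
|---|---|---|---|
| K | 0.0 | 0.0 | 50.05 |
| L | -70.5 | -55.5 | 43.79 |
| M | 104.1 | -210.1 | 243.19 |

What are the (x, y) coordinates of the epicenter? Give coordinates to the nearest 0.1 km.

Circle about each station: x² + y² = 50.05²; (x + 70.5)² + (y + 55.5)² = 43.79²; (x − 104.1)² + (y + 210.1)² = 243.19².
Subtracting pairs of circle equations eliminates x²+y² and gives linear equations (the radical axes):
-141.0 x − 111.0 y = 8637.94
208.2 x − 420.2 y = -1657.55
Solving the 2×2 system: x ≈ -46.3, y ≈ -19.0 km.
Check against K (with the unrounded x, y): √(x²+y²) = 50.05 ≈ 50.05 km. ✓

-46.3 km east, -19.0 km north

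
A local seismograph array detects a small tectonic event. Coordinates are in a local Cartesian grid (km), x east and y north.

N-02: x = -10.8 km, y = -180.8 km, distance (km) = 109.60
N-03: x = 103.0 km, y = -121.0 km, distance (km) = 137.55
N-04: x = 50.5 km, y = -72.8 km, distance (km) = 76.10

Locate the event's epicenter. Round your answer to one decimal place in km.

Circle about each station: (x + 10.8)² + (y + 180.8)² = 109.60²; (x − 103.0)² + (y + 121.0)² = 137.55²; (x − 50.5)² + (y + 72.8)² = 76.10².
Subtracting pairs of circle equations eliminates x²+y² and gives linear equations (the radical axes):
227.6 x + 119.6 y = -14463.12
122.6 x + 216.0 y = -18734.24
Solving the 2×2 system: x ≈ -25.6, y ≈ -72.2 km.

x ≈ -25.6 km, y ≈ -72.2 km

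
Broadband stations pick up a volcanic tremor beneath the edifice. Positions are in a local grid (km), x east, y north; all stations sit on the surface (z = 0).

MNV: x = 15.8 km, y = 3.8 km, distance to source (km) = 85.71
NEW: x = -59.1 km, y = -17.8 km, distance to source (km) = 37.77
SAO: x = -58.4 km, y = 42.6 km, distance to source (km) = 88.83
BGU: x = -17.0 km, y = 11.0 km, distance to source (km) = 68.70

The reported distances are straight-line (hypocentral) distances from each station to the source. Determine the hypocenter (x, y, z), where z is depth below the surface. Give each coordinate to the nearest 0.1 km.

x ≈ -51.3 km, y ≈ -41.2 km, depth ≈ 28.6 km

Each station gives a sphere (x−x_i)² + (y−y_i)² + z² = d_i² (stations at z=0).
Subtracting the MNV sphere from NEW and SAO: z² cancels, leaving linear equations in x and y:
-149.8 x − 43.2 y = 9465.20
-148.4 x + 77.6 y = 4416.68
Solving: x ≈ -51.305, y ≈ -41.198 km (keep extra digits for the depth step; rounded: -51.3, -41.2).
Then from the MNV sphere: z² = 85.71² − (x − 15.8)² − (y − 3.8)² with x = -51.305, y = -41.198, so z ≈ 28.606 ≈ 28.6 km.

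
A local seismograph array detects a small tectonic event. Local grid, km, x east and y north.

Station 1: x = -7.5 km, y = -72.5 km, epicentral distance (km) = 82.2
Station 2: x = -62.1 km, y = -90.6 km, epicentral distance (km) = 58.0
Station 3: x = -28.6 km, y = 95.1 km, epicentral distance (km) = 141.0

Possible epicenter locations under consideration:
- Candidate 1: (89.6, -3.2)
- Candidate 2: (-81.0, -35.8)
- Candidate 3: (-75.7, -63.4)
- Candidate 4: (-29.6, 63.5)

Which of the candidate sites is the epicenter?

For each candidate, compare |candidate − station| to the reported distance:
Candidate 1: residuals Station 1 37.1, Station 2 117.1, Station 3 12.7 → max 117.1 km
Candidate 2: residuals Station 1 0.0, Station 2 0.0, Station 3 0.0 → max 0.0 km
Candidate 3: residuals Station 1 13.4, Station 2 27.6, Station 3 24.4 → max 27.6 km
Candidate 4: residuals Station 1 55.6, Station 2 99.5, Station 3 109.4 → max 109.4 km
Only Candidate 2 has all residuals ≈ 0.

Candidate 2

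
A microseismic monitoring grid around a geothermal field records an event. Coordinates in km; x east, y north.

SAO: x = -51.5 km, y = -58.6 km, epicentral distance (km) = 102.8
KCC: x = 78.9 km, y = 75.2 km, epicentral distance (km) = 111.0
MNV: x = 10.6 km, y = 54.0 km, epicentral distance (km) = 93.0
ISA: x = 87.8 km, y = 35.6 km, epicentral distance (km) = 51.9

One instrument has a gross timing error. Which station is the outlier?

ISA

Solve using three stations at a time. Using SAO, KCC, MNV (subtract circle equations pairwise → linear system) gives (x, y) ≈ (47.6, -31.3).
Distances from that point to each station vs reported:
  SAO: calculated 102.8 vs reported 102.8 → residual 0.0 km
  KCC: calculated 111.0 vs reported 111.0 → residual 0.0 km
  MNV: calculated 93.0 vs reported 93.0 → residual 0.0 km
  ISA: calculated 78.1 vs reported 51.9 → residual 26.2 km
SAO, KCC, MNV are mutually consistent (residuals ≈ 0); ISA is off by 26.2 km.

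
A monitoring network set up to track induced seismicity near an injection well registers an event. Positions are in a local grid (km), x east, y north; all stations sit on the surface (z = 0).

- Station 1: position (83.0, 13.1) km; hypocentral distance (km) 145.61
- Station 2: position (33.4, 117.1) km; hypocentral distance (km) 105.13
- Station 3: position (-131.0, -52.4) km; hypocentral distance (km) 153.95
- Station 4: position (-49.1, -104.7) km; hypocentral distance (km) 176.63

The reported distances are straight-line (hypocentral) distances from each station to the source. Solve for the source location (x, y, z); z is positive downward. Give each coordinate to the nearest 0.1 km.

(-44.1, 65.1, 48.4)

Each station gives a sphere (x−x_i)² + (y−y_i)² + z² = d_i² (stations at z=0).
Subtracting the Station 1 sphere from Station 2 and Station 3: z² cancels, leaving linear equations in x and y:
-99.2 x + 208.0 y = 17917.32
-428.0 x − 131.0 y = 10347.82
Solving: x ≈ -44.105, y ≈ 65.106 km (keep extra digits for the depth step; rounded: -44.1, 65.1).
Then from the Station 1 sphere: z² = 145.61² − (x − 83.0)² − (y − 13.1)² with x = -44.105, y = 65.106, so z ≈ 48.394 ≈ 48.4 km.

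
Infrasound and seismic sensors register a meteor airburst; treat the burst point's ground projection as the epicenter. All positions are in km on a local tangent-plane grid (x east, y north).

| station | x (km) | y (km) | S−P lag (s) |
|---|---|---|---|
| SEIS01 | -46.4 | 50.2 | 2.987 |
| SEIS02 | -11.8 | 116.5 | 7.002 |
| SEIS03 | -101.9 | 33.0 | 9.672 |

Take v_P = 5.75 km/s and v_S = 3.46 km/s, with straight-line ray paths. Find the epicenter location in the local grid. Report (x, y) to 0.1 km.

x ≈ -21.2 km, y ≈ 56.4 km

Distance from S−P lag: d = Δt · v_P v_S / (v_P − v_S) = Δt · (5.75·3.46)/(5.75−3.46) ≈ 8.6878·Δt.
So d_SEIS01 = 25.95, d_SEIS02 = 60.83, d_SEIS03 = 84.03 km.
Circle about each station: (x + 46.4)² + (y − 50.2)² = 25.95²; (x + 11.8)² + (y − 116.5)² = 60.83²; (x + 101.9)² + (y − 33.0)² = 84.03².
Subtracting the SEIS01 equation from the SEIS02 and SEIS03 equations removes the quadratic terms:
69.2 x + 132.6 y = 6011.60
-111.0 x − 34.4 y = 411.97
Solving the 2×2 system: x ≈ -21.2, y ≈ 56.4 km.
Check against SEIS01 (with the unrounded x, y): √((x + 46.4)²+(y − 50.2)²) = 25.96 ≈ 25.95 km. ✓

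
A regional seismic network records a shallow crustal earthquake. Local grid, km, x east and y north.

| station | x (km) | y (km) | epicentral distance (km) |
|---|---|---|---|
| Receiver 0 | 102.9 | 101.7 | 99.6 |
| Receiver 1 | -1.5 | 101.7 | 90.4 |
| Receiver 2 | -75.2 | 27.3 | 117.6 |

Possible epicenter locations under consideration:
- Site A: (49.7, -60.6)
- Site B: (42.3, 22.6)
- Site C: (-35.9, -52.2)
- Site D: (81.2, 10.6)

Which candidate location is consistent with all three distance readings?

Site B

For each candidate, compare |candidate − station| to the reported distance:
Site A: residuals Receiver 0 71.2, Receiver 1 79.8, Receiver 2 35.1 → max 79.8 km
Site B: residuals Receiver 0 0.0, Receiver 1 0.0, Receiver 2 0.0 → max 0.0 km
Site C: residuals Receiver 0 107.6, Receiver 1 67.3, Receiver 2 28.9 → max 107.6 km
Site D: residuals Receiver 0 6.0, Receiver 1 32.6, Receiver 2 39.7 → max 39.7 km
Only Site B has all residuals ≈ 0.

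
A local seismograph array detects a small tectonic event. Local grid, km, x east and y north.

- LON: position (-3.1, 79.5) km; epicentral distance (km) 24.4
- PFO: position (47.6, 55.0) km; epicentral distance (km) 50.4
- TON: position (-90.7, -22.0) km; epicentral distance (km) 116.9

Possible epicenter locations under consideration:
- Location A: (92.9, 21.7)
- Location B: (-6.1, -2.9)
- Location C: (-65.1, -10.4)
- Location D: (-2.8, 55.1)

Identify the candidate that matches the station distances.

Location D

For each candidate, compare |candidate − station| to the reported distance:
Location A: residuals LON 87.7, PFO 5.8, TON 71.8 → max 87.7 km
Location B: residuals LON 58.1, PFO 28.6, TON 30.2 → max 58.1 km
Location C: residuals LON 84.8, PFO 79.9, TON 88.8 → max 88.8 km
Location D: residuals LON 0.0, PFO 0.0, TON 0.0 → max 0.0 km
Only Location D has all residuals ≈ 0.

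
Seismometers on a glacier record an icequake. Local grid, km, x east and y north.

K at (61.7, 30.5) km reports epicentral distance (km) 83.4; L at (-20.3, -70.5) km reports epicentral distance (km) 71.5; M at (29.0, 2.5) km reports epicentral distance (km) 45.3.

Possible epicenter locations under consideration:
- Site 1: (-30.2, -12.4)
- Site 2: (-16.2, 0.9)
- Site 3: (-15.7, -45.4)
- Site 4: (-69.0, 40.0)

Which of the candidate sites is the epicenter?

Site 2

For each candidate, compare |candidate − station| to the reported distance:
Site 1: residuals K 18.0, L 12.6, M 15.7 → max 18.0 km
Site 2: residuals K 0.1, L 0.0, M 0.1 → max 0.1 km
Site 3: residuals K 25.0, L 46.0, M 20.2 → max 46.0 km
Site 4: residuals K 47.6, L 49.3, M 59.6 → max 59.6 km
Only Site 2 has all residuals ≈ 0.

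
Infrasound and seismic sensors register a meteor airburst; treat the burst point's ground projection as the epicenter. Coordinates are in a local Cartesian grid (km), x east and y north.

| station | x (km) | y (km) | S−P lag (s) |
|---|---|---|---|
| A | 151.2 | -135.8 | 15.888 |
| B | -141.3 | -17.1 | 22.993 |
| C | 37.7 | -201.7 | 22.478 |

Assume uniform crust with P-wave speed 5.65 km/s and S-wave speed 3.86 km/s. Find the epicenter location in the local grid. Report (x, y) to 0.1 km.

129.0 km east, 56.5 km north

Distance from S−P lag: d = Δt · v_P v_S / (v_P − v_S) = Δt · (5.65·3.86)/(5.65−3.86) ≈ 12.1838·Δt.
So d_A = 193.58, d_B = 280.14, d_C = 273.87 km.
Circle about each station: (x − 151.2)² + (y + 135.8)² = 193.58²; (x + 141.3)² + (y + 17.1)² = 280.14²; (x − 37.7)² + (y + 201.7)² = 273.87².
Subtracting pairs of circle equations eliminates x²+y² and gives linear equations (the radical axes):
-585.0 x + 237.4 y = -62050.18
-227.0 x − 131.8 y = -36730.46
Solving the 2×2 system: x ≈ 129.0, y ≈ 56.5 km.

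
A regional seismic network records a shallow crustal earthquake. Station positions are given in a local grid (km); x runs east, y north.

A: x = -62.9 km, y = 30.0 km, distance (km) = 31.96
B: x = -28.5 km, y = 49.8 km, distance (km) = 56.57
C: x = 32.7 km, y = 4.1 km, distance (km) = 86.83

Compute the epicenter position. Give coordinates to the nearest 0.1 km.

(-54.0, -0.7)

Circle about each station: (x + 62.9)² + (y − 30.0)² = 31.96²; (x + 28.5)² + (y − 49.8)² = 56.57²; (x − 32.7)² + (y − 4.1)² = 86.83².
Subtracting pairs of circle equations eliminates x²+y² and gives linear equations (the radical axes):
68.8 x + 39.6 y = -3742.84
191.2 x − 51.8 y = -10288.32
Solving the 2×2 system: x ≈ -54.0, y ≈ -0.7 km.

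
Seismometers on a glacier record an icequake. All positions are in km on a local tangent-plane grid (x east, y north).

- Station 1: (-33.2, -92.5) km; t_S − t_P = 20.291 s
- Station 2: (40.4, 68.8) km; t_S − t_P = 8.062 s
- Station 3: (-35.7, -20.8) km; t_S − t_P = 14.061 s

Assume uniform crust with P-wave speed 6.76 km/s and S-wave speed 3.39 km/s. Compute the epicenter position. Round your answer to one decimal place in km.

52.8 km east, 15.4 km north

Distance from S−P lag: d = Δt · v_P v_S / (v_P − v_S) = Δt · (6.76·3.39)/(6.76−3.39) ≈ 6.8001·Δt.
So d_Station 1 = 137.98, d_Station 2 = 54.82, d_Station 3 = 95.62 km.
Circle about each station: (x + 33.2)² + (y + 92.5)² = 137.98²; (x − 40.4)² + (y − 68.8)² = 54.82²; (x + 35.7)² + (y + 20.8)² = 95.62².
Subtracting the Station 1 equation from the Station 2 and Station 3 equations removes the quadratic terms:
147.2 x + 322.6 y = 12740.36
-5.0 x + 143.4 y = 1943.94
Solving the 2×2 system: x ≈ 52.8, y ≈ 15.4 km.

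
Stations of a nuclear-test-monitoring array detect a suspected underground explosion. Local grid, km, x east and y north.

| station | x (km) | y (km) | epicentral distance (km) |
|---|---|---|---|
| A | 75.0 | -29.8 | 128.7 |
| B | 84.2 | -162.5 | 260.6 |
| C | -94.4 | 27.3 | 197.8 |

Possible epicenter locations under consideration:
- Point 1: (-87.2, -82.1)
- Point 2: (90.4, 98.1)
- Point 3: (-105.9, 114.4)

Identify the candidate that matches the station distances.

For each candidate, compare |candidate − station| to the reported distance:
Point 1: residuals A 41.7, B 71.3, C 88.2 → max 88.2 km
Point 2: residuals A 0.1, B 0.1, C 0.1 → max 0.1 km
Point 3: residuals A 102.6, B 75.3, C 109.9 → max 109.9 km
Only Point 2 has all residuals ≈ 0.

Point 2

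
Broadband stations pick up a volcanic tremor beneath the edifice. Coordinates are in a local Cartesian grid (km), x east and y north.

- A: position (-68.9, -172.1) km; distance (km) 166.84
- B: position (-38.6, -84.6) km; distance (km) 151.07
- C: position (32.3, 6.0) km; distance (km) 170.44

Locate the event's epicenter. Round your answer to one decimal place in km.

x ≈ 96.7 km, y ≈ -151.8 km

Circle about each station: (x + 68.9)² + (y + 172.1)² = 166.84²; (x + 38.6)² + (y + 84.6)² = 151.07²; (x − 32.3)² + (y − 6.0)² = 170.44².
Subtracting the A equation from the B and C equations removes the quadratic terms:
60.6 x + 175.0 y = -20705.06
202.4 x + 356.2 y = -34500.54
Solving the 2×2 system: x ≈ 96.7, y ≈ -151.8 km.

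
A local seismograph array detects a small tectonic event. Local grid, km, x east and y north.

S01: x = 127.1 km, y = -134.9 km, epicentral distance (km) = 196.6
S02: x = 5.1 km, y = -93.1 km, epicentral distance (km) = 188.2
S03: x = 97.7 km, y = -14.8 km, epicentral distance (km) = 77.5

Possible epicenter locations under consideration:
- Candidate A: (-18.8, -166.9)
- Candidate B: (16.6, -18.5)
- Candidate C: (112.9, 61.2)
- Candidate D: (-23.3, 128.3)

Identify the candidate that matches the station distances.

For each candidate, compare |candidate − station| to the reported distance:
Candidate A: residuals S01 47.2, S02 110.6, S03 114.1 → max 114.1 km
Candidate B: residuals S01 36.1, S02 112.7, S03 3.7 → max 112.7 km
Candidate C: residuals S01 0.0, S02 0.0, S03 0.0 → max 0.0 km
Candidate D: residuals S01 106.5, S02 35.0, S03 109.9 → max 109.9 km
Only Candidate C has all residuals ≈ 0.

Candidate C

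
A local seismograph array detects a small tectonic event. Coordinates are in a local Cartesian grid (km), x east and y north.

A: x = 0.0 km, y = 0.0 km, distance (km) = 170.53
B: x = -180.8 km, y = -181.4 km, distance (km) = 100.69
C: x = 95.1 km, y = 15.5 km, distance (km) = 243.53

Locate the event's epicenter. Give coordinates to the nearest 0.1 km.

-86.1 km east, -147.2 km north

Circle about each station: x² + y² = 170.53²; (x + 180.8)² + (y + 181.4)² = 100.69²; (x − 95.1)² + (y − 15.5)² = 243.53².
Subtracting the A equation from the B and C equations removes the quadratic terms:
-361.6 x − 362.8 y = 84536.60
190.2 x + 31.0 y = -20942.12
Solving the 2×2 system: x ≈ -86.1, y ≈ -147.2 km.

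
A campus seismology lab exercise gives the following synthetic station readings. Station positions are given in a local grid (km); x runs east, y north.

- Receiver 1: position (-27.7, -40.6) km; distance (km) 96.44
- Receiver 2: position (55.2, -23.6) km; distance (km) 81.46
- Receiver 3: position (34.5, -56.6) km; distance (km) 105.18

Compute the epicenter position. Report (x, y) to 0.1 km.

Circle about each station: (x + 27.7)² + (y + 40.6)² = 96.44²; (x − 55.2)² + (y + 23.6)² = 81.46²; (x − 34.5)² + (y + 56.6)² = 105.18².
Subtracting pairs of circle equations eliminates x²+y² and gives linear equations (the radical axes):
165.8 x + 34.0 y = 3853.29
124.4 x − 32.0 y = 216.00
Solving the 2×2 system: x ≈ 13.7, y ≈ 46.5 km.
Check against Receiver 1 (with the unrounded x, y): √((x + 27.7)²+(y + 40.6)²) = 96.45 ≈ 96.44 km. ✓

x ≈ 13.7 km, y ≈ 46.5 km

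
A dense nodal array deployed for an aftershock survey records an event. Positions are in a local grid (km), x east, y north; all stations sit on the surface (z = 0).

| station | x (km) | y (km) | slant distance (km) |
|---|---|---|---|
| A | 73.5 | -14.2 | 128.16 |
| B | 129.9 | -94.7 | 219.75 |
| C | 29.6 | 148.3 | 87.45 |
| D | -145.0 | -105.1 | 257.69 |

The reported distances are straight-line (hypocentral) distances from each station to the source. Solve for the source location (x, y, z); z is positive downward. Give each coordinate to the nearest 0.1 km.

(18.4, 85.1, 59.4)

Each station gives a sphere (x−x_i)² + (y−y_i)² + z² = d_i² (stations at z=0).
Subtracting the A sphere from B and C: z² cancels, leaving linear equations in x and y:
112.8 x − 161.0 y = -11626.87
-87.8 x + 325.0 y = 26042.64
Solving: x ≈ 18.386, y ≈ 85.098 km (keep extra digits for the depth step; rounded: 18.4, 85.1).
Then from the A sphere: z² = 128.16² − (x − 73.5)² − (y + 14.2)² with x = 18.386, y = 85.098, so z ≈ 59.391 ≈ 59.4 km.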